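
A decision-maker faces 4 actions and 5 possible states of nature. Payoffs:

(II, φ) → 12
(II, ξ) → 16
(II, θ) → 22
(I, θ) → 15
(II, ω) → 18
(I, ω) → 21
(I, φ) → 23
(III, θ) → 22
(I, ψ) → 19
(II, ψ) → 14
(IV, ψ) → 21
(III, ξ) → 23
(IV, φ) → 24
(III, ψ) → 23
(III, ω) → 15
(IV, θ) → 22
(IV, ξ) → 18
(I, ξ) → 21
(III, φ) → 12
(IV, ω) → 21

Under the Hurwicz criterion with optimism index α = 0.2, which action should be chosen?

IV

I: 0.2·23 + 0.8·15 = 16.6
II: 0.2·22 + 0.8·12 = 14
III: 0.2·23 + 0.8·12 = 14.2
IV: 0.2·24 + 0.8·18 = 19.2
Highest Hurwicz score = 19.2 → IV.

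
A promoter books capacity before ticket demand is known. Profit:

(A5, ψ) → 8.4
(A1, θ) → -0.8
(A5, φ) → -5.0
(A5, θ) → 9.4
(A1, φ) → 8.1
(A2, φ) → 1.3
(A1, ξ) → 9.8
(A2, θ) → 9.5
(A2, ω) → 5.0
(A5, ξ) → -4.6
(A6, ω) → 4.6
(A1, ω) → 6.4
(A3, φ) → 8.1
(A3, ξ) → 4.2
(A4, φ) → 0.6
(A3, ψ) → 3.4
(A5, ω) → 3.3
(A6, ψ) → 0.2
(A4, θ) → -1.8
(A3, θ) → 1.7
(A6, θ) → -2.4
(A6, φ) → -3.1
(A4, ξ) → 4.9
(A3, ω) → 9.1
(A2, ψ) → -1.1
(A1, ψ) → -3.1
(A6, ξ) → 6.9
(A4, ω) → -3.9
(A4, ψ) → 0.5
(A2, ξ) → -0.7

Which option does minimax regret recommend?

A3

Column bests: θ=9.5, φ=8.1, ψ=8.4, ω=9.1, ξ=9.8.
A1 regrets: 10.3, 0.0, 11.5, 2.7, 0.0 → max 11.5
A2 regrets: 0.0, 6.8, 9.5, 4.1, 10.5 → max 10.5
A3 regrets: 7.8, 0.0, 5.0, 0.0, 5.6 → max 7.8
A4 regrets: 11.3, 7.5, 7.9, 13.0, 4.9 → max 13.0
A5 regrets: 0.1, 13.1, 0.0, 5.8, 14.4 → max 14.4
A6 regrets: 11.9, 11.2, 8.2, 4.5, 2.9 → max 11.9
Smallest max regret = 7.8 → A3.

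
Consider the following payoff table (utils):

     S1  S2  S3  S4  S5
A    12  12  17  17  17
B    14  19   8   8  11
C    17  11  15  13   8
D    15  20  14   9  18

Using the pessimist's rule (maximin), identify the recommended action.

Row minima: A=12, B=8, C=8, D=9
Best worst-case = 12 → A.

A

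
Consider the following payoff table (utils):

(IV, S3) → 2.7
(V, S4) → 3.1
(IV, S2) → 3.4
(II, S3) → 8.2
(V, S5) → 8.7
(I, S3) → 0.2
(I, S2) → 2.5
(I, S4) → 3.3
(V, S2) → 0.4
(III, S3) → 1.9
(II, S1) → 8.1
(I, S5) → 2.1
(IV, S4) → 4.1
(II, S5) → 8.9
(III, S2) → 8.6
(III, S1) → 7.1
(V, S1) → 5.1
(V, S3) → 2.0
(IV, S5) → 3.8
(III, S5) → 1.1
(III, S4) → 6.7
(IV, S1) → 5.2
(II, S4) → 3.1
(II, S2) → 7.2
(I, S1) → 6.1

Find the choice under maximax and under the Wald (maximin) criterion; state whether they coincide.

Row maxima: I=6.1, II=8.9, III=8.6, IV=5.2, V=8.7
Best best-case = 8.9 → II.
Row minima: I=0.2, II=3.1, III=1.1, IV=2.7, V=0.4
Best worst-case = 3.1 → II.

maximax → II; maximin → II (agree)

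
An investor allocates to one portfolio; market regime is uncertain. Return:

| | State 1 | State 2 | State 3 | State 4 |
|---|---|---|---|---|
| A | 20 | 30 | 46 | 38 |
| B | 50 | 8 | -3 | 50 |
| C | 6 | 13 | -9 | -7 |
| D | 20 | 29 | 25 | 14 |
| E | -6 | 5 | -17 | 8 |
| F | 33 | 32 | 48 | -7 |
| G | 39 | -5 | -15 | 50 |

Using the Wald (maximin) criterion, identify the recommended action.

Row minima: A=20, B=-3, C=-9, D=14, E=-17, F=-7, G=-15
Best worst-case = 20 → A.

A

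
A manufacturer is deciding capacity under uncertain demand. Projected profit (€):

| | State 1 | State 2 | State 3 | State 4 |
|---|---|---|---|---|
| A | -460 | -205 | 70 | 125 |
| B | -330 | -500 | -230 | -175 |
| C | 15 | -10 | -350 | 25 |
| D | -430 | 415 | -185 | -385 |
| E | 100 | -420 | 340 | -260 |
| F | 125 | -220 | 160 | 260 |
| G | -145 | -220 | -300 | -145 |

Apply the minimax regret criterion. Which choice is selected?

Column bests: State 1=125, State 2=415, State 3=340, State 4=260.
A regrets: 585, 620, 270, 135 → max 620
B regrets: 455, 915, 570, 435 → max 915
C regrets: 110, 425, 690, 235 → max 690
D regrets: 555, 0, 525, 645 → max 645
E regrets: 25, 835, 0, 520 → max 835
F regrets: 0, 635, 180, 0 → max 635
G regrets: 270, 635, 640, 405 → max 640
Smallest max regret = 620 → A.

A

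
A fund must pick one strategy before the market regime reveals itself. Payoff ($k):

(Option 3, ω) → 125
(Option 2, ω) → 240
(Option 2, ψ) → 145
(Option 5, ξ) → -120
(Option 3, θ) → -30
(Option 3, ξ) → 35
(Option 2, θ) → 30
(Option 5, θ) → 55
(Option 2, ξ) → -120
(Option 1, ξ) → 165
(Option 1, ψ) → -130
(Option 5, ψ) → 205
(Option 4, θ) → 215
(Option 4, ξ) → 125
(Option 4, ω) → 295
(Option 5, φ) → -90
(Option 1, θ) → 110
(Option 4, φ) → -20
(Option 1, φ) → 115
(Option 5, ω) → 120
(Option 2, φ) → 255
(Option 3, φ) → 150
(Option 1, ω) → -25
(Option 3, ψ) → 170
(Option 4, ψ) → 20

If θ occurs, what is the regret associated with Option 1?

Best payoff under θ is 215.
Regret = 215 − 110 = 105.

105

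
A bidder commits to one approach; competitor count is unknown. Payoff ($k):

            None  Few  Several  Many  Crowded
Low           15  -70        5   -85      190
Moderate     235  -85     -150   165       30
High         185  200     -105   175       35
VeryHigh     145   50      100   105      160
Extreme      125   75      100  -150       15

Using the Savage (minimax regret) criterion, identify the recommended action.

VeryHigh

Column bests: None=235, Few=200, Several=100, Many=175, Crowded=190.
Low regrets: 220, 270, 95, 260, 0 → max 270
Moderate regrets: 0, 285, 250, 10, 160 → max 285
High regrets: 50, 0, 205, 0, 155 → max 205
VeryHigh regrets: 90, 150, 0, 70, 30 → max 150
Extreme regrets: 110, 125, 0, 325, 175 → max 325
Smallest max regret = 150 → VeryHigh.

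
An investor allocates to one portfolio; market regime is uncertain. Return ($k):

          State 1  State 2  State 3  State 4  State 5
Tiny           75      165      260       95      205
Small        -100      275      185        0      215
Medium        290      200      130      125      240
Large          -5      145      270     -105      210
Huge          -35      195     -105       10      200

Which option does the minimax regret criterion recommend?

Medium

Column bests: State 1=290, State 2=275, State 3=270, State 4=125, State 5=240.
Tiny regrets: 215, 110, 10, 30, 35 → max 215
Small regrets: 390, 0, 85, 125, 25 → max 390
Medium regrets: 0, 75, 140, 0, 0 → max 140
Large regrets: 295, 130, 0, 230, 30 → max 295
Huge regrets: 325, 80, 375, 115, 40 → max 375
Smallest max regret = 140 → Medium.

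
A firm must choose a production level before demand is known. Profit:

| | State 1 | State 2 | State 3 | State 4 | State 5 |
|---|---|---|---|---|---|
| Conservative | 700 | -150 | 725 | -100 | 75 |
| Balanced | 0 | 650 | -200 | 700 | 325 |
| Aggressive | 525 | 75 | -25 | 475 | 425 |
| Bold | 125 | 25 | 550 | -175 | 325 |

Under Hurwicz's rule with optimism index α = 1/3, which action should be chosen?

Conservative: 1/3·725 + 2/3·(-150) = 425/3
Balanced: 1/3·700 + 2/3·(-200) = 100
Aggressive: 1/3·525 + 2/3·(-25) = 475/3
Bold: 1/3·550 + 2/3·(-175) = 200/3
Highest Hurwicz score = 475/3 → Aggressive.

Aggressive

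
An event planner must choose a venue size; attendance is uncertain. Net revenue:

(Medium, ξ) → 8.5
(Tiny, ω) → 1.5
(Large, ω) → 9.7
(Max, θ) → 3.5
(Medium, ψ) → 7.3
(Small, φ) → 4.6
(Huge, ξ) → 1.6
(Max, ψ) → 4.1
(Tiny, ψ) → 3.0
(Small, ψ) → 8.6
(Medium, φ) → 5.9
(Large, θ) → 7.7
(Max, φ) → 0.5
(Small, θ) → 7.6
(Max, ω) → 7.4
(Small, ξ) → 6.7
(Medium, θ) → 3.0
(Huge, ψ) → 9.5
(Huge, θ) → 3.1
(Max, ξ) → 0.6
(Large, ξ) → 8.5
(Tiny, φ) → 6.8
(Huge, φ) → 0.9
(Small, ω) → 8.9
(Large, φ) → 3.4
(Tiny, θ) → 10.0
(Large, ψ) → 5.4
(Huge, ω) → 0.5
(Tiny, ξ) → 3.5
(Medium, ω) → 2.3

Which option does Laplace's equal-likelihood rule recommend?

Row averages: Tiny=4.96, Small=7.28, Medium=5.4, Large=6.94, Huge=3.12, Max=3.22
Highest average = 7.28 → Small.

Small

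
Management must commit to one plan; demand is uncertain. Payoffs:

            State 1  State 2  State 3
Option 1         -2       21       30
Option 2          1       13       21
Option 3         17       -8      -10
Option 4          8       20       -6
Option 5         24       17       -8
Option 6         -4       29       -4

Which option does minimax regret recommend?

Option 2

Column bests: State 1=24, State 2=29, State 3=30.
Option 1 regrets: 26, 8, 0 → max 26
Option 2 regrets: 23, 16, 9 → max 23
Option 3 regrets: 7, 37, 40 → max 40
Option 4 regrets: 16, 9, 36 → max 36
Option 5 regrets: 0, 12, 38 → max 38
Option 6 regrets: 28, 0, 34 → max 34
Smallest max regret = 23 → Option 2.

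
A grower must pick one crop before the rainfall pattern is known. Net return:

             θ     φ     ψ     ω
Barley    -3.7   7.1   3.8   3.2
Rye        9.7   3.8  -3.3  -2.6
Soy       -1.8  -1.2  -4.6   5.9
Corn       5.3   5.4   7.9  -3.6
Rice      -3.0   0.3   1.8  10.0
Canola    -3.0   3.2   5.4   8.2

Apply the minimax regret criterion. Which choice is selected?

Column bests: θ=9.7, φ=7.1, ψ=7.9, ω=10.0.
Barley regrets: 13.4, 0.0, 4.1, 6.8 → max 13.4
Rye regrets: 0.0, 3.3, 11.2, 12.6 → max 12.6
Soy regrets: 11.5, 8.3, 12.5, 4.1 → max 12.5
Corn regrets: 4.4, 1.7, 0.0, 13.6 → max 13.6
Rice regrets: 12.7, 6.8, 6.1, 0.0 → max 12.7
Canola regrets: 12.7, 3.9, 2.5, 1.8 → max 12.7
Smallest max regret = 12.5 → Soy.

Soy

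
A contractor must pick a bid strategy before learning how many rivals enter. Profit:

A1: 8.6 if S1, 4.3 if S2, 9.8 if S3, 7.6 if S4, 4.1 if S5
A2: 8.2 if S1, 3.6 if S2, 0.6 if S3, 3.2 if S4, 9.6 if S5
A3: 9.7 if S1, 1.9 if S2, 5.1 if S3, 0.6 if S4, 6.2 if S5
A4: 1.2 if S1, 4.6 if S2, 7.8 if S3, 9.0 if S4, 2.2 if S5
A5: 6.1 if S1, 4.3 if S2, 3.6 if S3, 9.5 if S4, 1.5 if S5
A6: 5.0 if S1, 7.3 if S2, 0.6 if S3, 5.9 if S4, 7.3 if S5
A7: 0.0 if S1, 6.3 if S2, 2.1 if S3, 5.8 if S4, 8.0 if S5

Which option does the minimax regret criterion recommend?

A1

Column bests: S1=9.7, S2=7.3, S3=9.8, S4=9.5, S5=9.6.
A1 regrets: 1.1, 3.0, 0.0, 1.9, 5.5 → max 5.5
A2 regrets: 1.5, 3.7, 9.2, 6.3, 0.0 → max 9.2
A3 regrets: 0.0, 5.4, 4.7, 8.9, 3.4 → max 8.9
A4 regrets: 8.5, 2.7, 2.0, 0.5, 7.4 → max 8.5
A5 regrets: 3.6, 3.0, 6.2, 0.0, 8.1 → max 8.1
A6 regrets: 4.7, 0.0, 9.2, 3.6, 2.3 → max 9.2
A7 regrets: 9.7, 1.0, 7.7, 3.7, 1.6 → max 9.7
Smallest max regret = 5.5 → A1.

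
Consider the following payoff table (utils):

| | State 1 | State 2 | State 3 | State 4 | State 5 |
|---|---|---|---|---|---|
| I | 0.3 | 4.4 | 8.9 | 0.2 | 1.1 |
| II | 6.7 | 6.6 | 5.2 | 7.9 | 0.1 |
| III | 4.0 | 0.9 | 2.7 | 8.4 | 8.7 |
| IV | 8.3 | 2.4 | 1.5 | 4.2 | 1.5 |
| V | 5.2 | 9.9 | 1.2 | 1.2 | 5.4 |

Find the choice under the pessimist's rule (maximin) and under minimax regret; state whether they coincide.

maximin → IV; minimax regret → IV (agree)

Row minima: I=0.2, II=0.1, III=0.9, IV=1.5, V=1.2
Best worst-case = 1.5 → IV.
Column bests: State 1=8.3, State 2=9.9, State 3=8.9, State 4=8.4, State 5=8.7.
I regrets: 8.0, 5.5, 0.0, 8.2, 7.6 → max 8.2
II regrets: 1.6, 3.3, 3.7, 0.5, 8.6 → max 8.6
III regrets: 4.3, 9.0, 6.2, 0.0, 0.0 → max 9.0
IV regrets: 0.0, 7.5, 7.4, 4.2, 7.2 → max 7.5
V regrets: 3.1, 0.0, 7.7, 7.2, 3.3 → max 7.7
Smallest max regret = 7.5 → IV.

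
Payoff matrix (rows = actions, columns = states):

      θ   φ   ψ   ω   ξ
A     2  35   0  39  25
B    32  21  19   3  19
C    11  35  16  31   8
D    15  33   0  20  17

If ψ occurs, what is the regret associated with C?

3

Best payoff under ψ is 19.
Regret = 19 − 16 = 3.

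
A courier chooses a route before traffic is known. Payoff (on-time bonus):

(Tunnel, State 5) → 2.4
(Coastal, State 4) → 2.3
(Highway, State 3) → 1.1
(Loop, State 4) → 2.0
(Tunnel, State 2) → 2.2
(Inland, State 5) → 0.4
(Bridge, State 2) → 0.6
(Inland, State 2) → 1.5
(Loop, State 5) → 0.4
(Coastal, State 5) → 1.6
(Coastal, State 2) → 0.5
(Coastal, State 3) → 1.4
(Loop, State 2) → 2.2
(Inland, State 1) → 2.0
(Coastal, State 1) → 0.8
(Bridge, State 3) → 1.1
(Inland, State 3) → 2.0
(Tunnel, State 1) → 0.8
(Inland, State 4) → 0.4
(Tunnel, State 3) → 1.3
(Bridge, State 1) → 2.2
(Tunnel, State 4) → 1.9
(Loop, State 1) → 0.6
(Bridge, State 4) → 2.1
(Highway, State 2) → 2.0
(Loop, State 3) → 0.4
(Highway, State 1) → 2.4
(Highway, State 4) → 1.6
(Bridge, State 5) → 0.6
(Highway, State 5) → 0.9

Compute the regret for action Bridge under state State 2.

Best payoff under State 2 is 2.2.
Regret = 2.2 − 0.6 = 1.6.

1.6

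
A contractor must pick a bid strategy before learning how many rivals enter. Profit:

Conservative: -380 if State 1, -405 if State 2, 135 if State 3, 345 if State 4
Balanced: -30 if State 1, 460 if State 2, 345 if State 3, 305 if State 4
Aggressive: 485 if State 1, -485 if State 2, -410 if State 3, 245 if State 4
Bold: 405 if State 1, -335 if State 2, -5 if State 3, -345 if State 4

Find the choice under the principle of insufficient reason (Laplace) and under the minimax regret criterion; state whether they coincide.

Row averages: Conservative=-76.25, Balanced=270, Aggressive=-41.25, Bold=-70
Highest average = 270 → Balanced.
Column bests: State 1=485, State 2=460, State 3=345, State 4=345.
Conservative regrets: 865, 865, 210, 0 → max 865
Balanced regrets: 515, 0, 0, 40 → max 515
Aggressive regrets: 0, 945, 755, 100 → max 945
Bold regrets: 80, 795, 350, 690 → max 795
Smallest max regret = 515 → Balanced.

laplace → Balanced; minimax regret → Balanced (agree)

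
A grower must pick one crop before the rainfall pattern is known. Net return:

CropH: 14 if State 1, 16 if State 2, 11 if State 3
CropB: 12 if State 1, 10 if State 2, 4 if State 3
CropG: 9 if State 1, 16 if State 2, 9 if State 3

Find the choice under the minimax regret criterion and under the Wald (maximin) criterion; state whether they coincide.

minimax regret → CropH; maximin → CropH (agree)

Column bests: State 1=14, State 2=16, State 3=11.
CropH regrets: 0, 0, 0 → max 0
CropB regrets: 2, 6, 7 → max 7
CropG regrets: 5, 0, 2 → max 5
Smallest max regret = 0 → CropH.
Row minima: CropH=11, CropB=4, CropG=9
Best worst-case = 11 → CropH.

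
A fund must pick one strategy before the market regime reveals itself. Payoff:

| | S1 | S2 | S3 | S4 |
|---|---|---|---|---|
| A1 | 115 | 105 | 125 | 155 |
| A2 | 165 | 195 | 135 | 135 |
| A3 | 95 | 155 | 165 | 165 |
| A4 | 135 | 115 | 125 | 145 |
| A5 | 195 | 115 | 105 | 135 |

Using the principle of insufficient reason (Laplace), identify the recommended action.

Row averages: A1=125, A2=157.5, A3=145, A4=130, A5=137.5
Highest average = 157.5 → A2.

A2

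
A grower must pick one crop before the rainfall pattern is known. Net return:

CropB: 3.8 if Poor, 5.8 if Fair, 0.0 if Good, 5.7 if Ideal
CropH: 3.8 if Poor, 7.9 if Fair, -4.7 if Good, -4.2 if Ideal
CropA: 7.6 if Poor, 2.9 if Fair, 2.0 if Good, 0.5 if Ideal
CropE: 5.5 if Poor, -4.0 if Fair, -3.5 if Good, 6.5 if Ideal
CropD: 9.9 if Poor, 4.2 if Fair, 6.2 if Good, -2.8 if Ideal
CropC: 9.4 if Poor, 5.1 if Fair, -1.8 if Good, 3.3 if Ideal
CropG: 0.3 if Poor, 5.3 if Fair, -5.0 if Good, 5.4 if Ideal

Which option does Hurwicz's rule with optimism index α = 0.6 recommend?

CropC

CropB: 0.6·5.8 + 0.4·0.0 = 3.48
CropH: 0.6·7.9 + 0.4·(-4.7) = 2.86
CropA: 0.6·7.6 + 0.4·0.5 = 4.76
CropE: 0.6·6.5 + 0.4·(-4.0) = 2.3
CropD: 0.6·9.9 + 0.4·(-2.8) = 4.82
CropC: 0.6·9.4 + 0.4·(-1.8) = 4.92
CropG: 0.6·5.4 + 0.4·(-5.0) = 1.24
Highest Hurwicz score = 4.92 → CropC.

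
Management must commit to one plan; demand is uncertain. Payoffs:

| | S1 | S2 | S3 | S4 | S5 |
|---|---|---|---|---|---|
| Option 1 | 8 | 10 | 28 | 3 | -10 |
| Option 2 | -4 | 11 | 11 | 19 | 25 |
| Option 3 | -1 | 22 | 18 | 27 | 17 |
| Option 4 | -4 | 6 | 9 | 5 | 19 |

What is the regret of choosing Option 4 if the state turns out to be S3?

Best payoff under S3 is 28.
Regret = 28 − 9 = 19.

19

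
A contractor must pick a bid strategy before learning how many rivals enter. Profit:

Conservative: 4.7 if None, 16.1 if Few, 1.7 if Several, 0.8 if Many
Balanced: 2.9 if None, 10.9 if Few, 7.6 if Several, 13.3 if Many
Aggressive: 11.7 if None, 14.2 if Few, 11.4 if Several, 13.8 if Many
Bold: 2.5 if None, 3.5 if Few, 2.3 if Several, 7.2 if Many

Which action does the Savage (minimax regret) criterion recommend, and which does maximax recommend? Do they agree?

Column bests: None=11.7, Few=16.1, Several=11.4, Many=13.8.
Conservative regrets: 7.0, 0.0, 9.7, 13.0 → max 13.0
Balanced regrets: 8.8, 5.2, 3.8, 0.5 → max 8.8
Aggressive regrets: 0.0, 1.9, 0.0, 0.0 → max 1.9
Bold regrets: 9.2, 12.6, 9.1, 6.6 → max 12.6
Smallest max regret = 1.9 → Aggressive.
Row maxima: Conservative=16.1, Balanced=13.3, Aggressive=14.2, Bold=7.2
Best best-case = 16.1 → Conservative.

minimax regret → Aggressive; maximax → Conservative (disagree)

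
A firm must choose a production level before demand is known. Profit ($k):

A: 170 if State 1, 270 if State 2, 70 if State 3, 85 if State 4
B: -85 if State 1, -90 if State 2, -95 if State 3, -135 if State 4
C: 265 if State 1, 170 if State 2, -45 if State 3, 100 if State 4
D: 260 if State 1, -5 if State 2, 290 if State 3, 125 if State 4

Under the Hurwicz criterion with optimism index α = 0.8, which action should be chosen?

D

A: 0.8·270 + 0.2·70 = 230
B: 0.8·(-85) + 0.2·(-135) = -95
C: 0.8·265 + 0.2·(-45) = 203
D: 0.8·290 + 0.2·(-5) = 231
Highest Hurwicz score = 231 → D.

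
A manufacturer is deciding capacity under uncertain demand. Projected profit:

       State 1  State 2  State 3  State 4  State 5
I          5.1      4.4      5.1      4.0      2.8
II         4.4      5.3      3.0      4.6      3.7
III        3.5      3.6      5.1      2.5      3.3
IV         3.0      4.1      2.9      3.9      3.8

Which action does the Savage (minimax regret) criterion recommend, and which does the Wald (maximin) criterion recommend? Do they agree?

minimax regret → I; maximin → II (disagree)

Column bests: State 1=5.1, State 2=5.3, State 3=5.1, State 4=4.6, State 5=3.8.
I regrets: 0.0, 0.9, 0.0, 0.6, 1.0 → max 1.0
II regrets: 0.7, 0.0, 2.1, 0.0, 0.1 → max 2.1
III regrets: 1.6, 1.7, 0.0, 2.1, 0.5 → max 2.1
IV regrets: 2.1, 1.2, 2.2, 0.7, 0.0 → max 2.2
Smallest max regret = 1.0 → I.
Row minima: I=2.8, II=3.0, III=2.5, IV=2.9
Best worst-case = 3.0 → II.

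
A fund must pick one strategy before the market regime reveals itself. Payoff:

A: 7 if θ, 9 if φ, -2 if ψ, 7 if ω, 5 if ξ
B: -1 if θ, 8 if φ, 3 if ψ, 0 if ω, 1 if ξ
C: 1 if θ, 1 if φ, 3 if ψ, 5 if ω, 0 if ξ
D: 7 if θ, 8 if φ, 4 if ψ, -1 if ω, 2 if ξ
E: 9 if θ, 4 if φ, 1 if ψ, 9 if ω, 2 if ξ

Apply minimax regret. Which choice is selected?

Column bests: θ=9, φ=9, ψ=4, ω=9, ξ=5.
A regrets: 2, 0, 6, 2, 0 → max 6
B regrets: 10, 1, 1, 9, 4 → max 10
C regrets: 8, 8, 1, 4, 5 → max 8
D regrets: 2, 1, 0, 10, 3 → max 10
E regrets: 0, 5, 3, 0, 3 → max 5
Smallest max regret = 5 → E.

E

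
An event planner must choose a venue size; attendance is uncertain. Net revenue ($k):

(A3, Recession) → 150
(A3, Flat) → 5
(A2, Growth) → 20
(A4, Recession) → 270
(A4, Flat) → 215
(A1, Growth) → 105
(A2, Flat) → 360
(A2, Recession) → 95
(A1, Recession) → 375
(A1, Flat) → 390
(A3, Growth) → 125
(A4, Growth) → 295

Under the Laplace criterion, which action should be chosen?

Row averages: A1=290, A2=475/3, A3=280/3, A4=260
Highest average = 290 → A1.

A1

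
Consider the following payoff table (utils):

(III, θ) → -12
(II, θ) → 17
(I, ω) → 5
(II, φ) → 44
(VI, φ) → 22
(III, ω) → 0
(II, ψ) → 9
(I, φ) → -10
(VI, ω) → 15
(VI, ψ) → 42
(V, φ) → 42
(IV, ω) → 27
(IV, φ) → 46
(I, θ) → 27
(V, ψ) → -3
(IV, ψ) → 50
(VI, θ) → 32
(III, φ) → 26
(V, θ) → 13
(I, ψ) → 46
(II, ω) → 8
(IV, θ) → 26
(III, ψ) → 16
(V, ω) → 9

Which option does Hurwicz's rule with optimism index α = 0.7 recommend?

I: 0.7·46 + 0.3·(-10) = 29.2
II: 0.7·44 + 0.3·8 = 33.2
III: 0.7·26 + 0.3·(-12) = 14.6
IV: 0.7·50 + 0.3·26 = 42.8
V: 0.7·42 + 0.3·(-3) = 28.5
VI: 0.7·42 + 0.3·15 = 33.9
Highest Hurwicz score = 42.8 → IV.

IV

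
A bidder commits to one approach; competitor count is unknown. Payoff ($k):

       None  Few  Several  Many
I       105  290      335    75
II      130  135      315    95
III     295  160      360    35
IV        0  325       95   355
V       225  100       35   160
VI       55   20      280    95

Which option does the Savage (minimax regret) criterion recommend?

Column bests: None=295, Few=325, Several=360, Many=355.
I regrets: 190, 35, 25, 280 → max 280
II regrets: 165, 190, 45, 260 → max 260
III regrets: 0, 165, 0, 320 → max 320
IV regrets: 295, 0, 265, 0 → max 295
V regrets: 70, 225, 325, 195 → max 325
VI regrets: 240, 305, 80, 260 → max 305
Smallest max regret = 260 → II.

II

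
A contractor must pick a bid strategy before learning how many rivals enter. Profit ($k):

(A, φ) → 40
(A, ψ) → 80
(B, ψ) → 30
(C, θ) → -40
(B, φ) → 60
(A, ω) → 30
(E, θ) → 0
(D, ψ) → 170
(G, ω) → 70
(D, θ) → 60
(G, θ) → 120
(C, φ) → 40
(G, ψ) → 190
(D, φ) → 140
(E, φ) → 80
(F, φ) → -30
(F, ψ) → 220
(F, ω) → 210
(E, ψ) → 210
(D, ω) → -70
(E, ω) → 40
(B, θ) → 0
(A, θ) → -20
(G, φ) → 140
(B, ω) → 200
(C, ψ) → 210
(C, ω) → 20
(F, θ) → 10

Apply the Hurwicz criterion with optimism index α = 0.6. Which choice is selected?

A: 0.6·80 + 0.4·(-20) = 40
B: 0.6·200 + 0.4·0 = 120
C: 0.6·210 + 0.4·(-40) = 110
D: 0.6·170 + 0.4·(-70) = 74
E: 0.6·210 + 0.4·0 = 126
F: 0.6·220 + 0.4·(-30) = 120
G: 0.6·190 + 0.4·70 = 142
Highest Hurwicz score = 142 → G.

G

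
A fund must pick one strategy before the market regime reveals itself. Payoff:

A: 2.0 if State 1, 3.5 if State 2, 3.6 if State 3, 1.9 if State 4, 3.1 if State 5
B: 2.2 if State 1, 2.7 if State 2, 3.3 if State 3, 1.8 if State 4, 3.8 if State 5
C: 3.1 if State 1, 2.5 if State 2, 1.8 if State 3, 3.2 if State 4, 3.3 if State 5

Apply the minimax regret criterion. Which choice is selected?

Column bests: State 1=3.1, State 2=3.5, State 3=3.6, State 4=3.2, State 5=3.8.
A regrets: 1.1, 0.0, 0.0, 1.3, 0.7 → max 1.3
B regrets: 0.9, 0.8, 0.3, 1.4, 0.0 → max 1.4
C regrets: 0.0, 1.0, 1.8, 0.0, 0.5 → max 1.8
Smallest max regret = 1.3 → A.

A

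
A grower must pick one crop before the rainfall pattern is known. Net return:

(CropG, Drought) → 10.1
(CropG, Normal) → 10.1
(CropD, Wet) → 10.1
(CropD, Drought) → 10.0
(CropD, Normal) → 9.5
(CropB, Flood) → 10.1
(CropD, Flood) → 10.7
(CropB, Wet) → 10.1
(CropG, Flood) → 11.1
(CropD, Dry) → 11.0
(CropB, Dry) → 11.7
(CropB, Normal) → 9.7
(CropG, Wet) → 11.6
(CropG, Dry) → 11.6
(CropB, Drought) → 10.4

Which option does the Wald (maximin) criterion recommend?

Row minima: CropD=9.5, CropG=10.1, CropB=9.7
Best worst-case = 10.1 → CropG.

CropG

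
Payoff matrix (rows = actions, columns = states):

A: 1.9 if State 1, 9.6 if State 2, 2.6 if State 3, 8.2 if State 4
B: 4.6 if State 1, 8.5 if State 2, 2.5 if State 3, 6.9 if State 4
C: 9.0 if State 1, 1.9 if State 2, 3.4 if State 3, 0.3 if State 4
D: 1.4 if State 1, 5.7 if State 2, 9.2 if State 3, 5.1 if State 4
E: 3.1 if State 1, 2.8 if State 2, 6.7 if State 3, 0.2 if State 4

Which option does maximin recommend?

Row minima: A=1.9, B=2.5, C=0.3, D=1.4, E=0.2
Best worst-case = 2.5 → B.

B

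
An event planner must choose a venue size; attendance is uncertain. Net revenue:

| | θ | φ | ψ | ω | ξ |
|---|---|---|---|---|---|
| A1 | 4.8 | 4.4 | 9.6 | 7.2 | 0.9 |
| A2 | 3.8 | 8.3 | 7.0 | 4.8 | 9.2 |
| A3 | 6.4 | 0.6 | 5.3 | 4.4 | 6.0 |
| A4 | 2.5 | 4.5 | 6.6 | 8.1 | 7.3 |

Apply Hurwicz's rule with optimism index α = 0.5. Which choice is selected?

A1: 0.5·9.6 + 0.5·0.9 = 5.25
A2: 0.5·9.2 + 0.5·3.8 = 6.5
A3: 0.5·6.4 + 0.5·0.6 = 3.5
A4: 0.5·8.1 + 0.5·2.5 = 5.3
Highest Hurwicz score = 6.5 → A2.

A2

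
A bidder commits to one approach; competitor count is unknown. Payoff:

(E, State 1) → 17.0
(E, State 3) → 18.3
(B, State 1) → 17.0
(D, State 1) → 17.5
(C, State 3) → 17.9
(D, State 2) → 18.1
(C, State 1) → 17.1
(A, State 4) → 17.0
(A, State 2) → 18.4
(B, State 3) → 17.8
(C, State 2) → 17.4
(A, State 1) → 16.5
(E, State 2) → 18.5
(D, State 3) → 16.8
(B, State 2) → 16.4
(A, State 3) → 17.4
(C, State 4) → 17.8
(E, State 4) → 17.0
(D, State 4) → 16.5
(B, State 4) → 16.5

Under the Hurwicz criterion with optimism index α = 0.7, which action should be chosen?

A: 0.7·18.4 + 0.3·16.5 = 17.83
B: 0.7·17.8 + 0.3·16.4 = 17.38
C: 0.7·17.9 + 0.3·17.1 = 17.66
D: 0.7·18.1 + 0.3·16.5 = 17.62
E: 0.7·18.5 + 0.3·17.0 = 18.05
Highest Hurwicz score = 18.05 → E.

E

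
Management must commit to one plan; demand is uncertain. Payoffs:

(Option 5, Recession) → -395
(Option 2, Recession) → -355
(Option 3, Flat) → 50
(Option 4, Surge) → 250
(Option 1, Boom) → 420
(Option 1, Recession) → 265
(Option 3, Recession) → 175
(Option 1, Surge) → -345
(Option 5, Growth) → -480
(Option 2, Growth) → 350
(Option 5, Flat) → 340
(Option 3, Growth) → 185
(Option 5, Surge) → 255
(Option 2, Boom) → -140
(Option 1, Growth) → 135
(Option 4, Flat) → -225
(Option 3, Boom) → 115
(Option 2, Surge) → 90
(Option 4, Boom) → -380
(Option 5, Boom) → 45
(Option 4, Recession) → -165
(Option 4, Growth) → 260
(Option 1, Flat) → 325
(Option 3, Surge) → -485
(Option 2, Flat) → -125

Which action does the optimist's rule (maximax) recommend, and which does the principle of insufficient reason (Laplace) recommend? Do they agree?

maximax → Option 1; laplace → Option 1 (agree)

Row maxima: Option 1=420, Option 2=350, Option 3=185, Option 4=260, Option 5=340
Best best-case = 420 → Option 1.
Row averages: Option 1=160, Option 2=-36, Option 3=8, Option 4=-52, Option 5=-47
Highest average = 160 → Option 1.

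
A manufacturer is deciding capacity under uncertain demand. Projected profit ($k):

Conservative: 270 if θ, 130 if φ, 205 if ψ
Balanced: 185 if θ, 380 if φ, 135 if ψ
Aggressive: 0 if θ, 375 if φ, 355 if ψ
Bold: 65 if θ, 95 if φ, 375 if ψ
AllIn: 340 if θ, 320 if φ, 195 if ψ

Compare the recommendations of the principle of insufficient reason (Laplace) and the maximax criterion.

Row averages: Conservative=605/3, Balanced=700/3, Aggressive=730/3, Bold=535/3, AllIn=285
Highest average = 285 → AllIn.
Row maxima: Conservative=270, Balanced=380, Aggressive=375, Bold=375, AllIn=340
Best best-case = 380 → Balanced.

laplace → AllIn; maximax → Balanced (disagree)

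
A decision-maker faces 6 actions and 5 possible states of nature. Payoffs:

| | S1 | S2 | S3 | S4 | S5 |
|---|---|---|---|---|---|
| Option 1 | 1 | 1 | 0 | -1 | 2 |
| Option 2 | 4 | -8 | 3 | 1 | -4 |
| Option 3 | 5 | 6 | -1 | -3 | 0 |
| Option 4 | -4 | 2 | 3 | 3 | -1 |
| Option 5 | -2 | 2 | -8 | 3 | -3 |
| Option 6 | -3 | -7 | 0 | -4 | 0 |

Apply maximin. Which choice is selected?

Option 1

Row minima: Option 1=-1, Option 2=-8, Option 3=-3, Option 4=-4, Option 5=-8, Option 6=-7
Best worst-case = -1 → Option 1.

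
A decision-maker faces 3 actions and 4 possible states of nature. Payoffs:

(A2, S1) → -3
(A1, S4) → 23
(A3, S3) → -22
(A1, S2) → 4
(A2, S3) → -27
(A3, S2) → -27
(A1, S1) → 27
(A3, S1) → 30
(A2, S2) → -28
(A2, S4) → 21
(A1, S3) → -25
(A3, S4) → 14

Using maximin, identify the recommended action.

A1

Row minima: A1=-25, A2=-28, A3=-27
Best worst-case = -25 → A1.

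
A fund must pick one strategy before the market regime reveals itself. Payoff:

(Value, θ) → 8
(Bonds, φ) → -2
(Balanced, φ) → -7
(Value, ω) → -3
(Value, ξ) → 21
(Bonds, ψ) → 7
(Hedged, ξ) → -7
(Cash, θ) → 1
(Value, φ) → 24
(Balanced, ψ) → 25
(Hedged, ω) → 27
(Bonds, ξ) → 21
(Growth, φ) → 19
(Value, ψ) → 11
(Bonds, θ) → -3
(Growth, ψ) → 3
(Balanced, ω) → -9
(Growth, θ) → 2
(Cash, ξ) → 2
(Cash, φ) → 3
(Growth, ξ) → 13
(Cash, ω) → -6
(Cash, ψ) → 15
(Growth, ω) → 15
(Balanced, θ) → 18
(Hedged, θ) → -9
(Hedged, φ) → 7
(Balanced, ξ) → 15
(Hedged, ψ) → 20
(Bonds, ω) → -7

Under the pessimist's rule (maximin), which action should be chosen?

Row minima: Cash=-6, Balanced=-9, Hedged=-9, Value=-3, Growth=2, Bonds=-7
Best worst-case = 2 → Growth.

Growth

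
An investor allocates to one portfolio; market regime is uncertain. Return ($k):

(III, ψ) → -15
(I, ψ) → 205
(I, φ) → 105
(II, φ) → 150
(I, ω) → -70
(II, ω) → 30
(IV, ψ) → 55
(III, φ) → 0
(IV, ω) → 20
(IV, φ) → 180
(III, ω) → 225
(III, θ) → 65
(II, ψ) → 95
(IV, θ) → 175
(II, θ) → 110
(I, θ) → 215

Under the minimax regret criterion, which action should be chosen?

II

Column bests: θ=215, φ=180, ψ=205, ω=225.
I regrets: 0, 75, 0, 295 → max 295
II regrets: 105, 30, 110, 195 → max 195
III regrets: 150, 180, 220, 0 → max 220
IV regrets: 40, 0, 150, 205 → max 205
Smallest max regret = 195 → II.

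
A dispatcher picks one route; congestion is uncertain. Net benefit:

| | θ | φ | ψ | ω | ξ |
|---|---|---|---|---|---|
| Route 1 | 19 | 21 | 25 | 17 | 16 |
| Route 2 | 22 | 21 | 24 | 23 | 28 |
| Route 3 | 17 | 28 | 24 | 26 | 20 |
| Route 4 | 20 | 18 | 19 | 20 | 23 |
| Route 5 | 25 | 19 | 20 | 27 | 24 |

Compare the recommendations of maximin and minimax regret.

maximin → Route 2; minimax regret → Route 2 (agree)

Row minima: Route 1=16, Route 2=21, Route 3=17, Route 4=18, Route 5=19
Best worst-case = 21 → Route 2.
Column bests: θ=25, φ=28, ψ=25, ω=27, ξ=28.
Route 1 regrets: 6, 7, 0, 10, 12 → max 12
Route 2 regrets: 3, 7, 1, 4, 0 → max 7
Route 3 regrets: 8, 0, 1, 1, 8 → max 8
Route 4 regrets: 5, 10, 6, 7, 5 → max 10
Route 5 regrets: 0, 9, 5, 0, 4 → max 9
Smallest max regret = 7 → Route 2.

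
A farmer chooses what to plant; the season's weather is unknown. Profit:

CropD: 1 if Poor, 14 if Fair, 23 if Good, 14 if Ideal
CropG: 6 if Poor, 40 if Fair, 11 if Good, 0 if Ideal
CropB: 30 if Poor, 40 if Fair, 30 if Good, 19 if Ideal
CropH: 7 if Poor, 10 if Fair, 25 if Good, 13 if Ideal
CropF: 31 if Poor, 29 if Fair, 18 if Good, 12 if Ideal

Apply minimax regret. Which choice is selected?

CropB

Column bests: Poor=31, Fair=40, Good=30, Ideal=19.
CropD regrets: 30, 26, 7, 5 → max 30
CropG regrets: 25, 0, 19, 19 → max 25
CropB regrets: 1, 0, 0, 0 → max 1
CropH regrets: 24, 30, 5, 6 → max 30
CropF regrets: 0, 11, 12, 7 → max 12
Smallest max regret = 1 → CropB.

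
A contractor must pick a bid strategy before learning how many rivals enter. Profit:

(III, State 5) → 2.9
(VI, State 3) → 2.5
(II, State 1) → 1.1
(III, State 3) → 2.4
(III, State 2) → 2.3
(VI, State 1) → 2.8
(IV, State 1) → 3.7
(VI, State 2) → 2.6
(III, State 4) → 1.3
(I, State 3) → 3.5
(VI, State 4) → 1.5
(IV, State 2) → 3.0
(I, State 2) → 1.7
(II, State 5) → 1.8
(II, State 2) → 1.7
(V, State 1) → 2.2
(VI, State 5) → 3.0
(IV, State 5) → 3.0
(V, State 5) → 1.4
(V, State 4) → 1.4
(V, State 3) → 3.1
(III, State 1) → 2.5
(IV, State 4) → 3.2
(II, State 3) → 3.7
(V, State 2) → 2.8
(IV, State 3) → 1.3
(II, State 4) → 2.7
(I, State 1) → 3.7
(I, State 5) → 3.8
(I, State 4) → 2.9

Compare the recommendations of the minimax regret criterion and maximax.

minimax regret → I; maximax → I (agree)

Column bests: State 1=3.7, State 2=3.0, State 3=3.7, State 4=3.2, State 5=3.8.
I regrets: 0.0, 1.3, 0.2, 0.3, 0.0 → max 1.3
II regrets: 2.6, 1.3, 0.0, 0.5, 2.0 → max 2.6
III regrets: 1.2, 0.7, 1.3, 1.9, 0.9 → max 1.9
IV regrets: 0.0, 0.0, 2.4, 0.0, 0.8 → max 2.4
V regrets: 1.5, 0.2, 0.6, 1.8, 2.4 → max 2.4
VI regrets: 0.9, 0.4, 1.2, 1.7, 0.8 → max 1.7
Smallest max regret = 1.3 → I.
Row maxima: I=3.8, II=3.7, III=2.9, IV=3.7, V=3.1, VI=3.0
Best best-case = 3.8 → I.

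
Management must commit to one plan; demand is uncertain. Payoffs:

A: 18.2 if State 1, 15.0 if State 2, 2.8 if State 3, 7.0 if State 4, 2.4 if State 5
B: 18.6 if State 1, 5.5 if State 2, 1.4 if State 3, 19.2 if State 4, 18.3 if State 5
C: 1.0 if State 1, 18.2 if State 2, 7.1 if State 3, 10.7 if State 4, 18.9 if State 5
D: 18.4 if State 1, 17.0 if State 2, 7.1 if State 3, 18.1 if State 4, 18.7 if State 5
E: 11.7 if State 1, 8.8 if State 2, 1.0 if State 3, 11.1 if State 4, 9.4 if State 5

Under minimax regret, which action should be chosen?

D

Column bests: State 1=18.6, State 2=18.2, State 3=7.1, State 4=19.2, State 5=18.9.
A regrets: 0.4, 3.2, 4.3, 12.2, 16.5 → max 16.5
B regrets: 0.0, 12.7, 5.7, 0.0, 0.6 → max 12.7
C regrets: 17.6, 0.0, 0.0, 8.5, 0.0 → max 17.6
D regrets: 0.2, 1.2, 0.0, 1.1, 0.2 → max 1.2
E regrets: 6.9, 9.4, 6.1, 8.1, 9.5 → max 9.5
Smallest max regret = 1.2 → D.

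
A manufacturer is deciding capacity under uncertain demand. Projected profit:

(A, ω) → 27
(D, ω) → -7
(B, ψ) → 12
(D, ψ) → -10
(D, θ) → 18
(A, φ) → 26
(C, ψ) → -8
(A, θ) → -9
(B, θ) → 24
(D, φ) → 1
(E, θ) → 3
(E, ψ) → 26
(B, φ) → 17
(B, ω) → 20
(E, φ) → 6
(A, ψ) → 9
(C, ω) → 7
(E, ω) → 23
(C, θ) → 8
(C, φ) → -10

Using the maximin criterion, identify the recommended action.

Row minima: A=-9, B=12, C=-10, D=-10, E=3
Best worst-case = 12 → B.

B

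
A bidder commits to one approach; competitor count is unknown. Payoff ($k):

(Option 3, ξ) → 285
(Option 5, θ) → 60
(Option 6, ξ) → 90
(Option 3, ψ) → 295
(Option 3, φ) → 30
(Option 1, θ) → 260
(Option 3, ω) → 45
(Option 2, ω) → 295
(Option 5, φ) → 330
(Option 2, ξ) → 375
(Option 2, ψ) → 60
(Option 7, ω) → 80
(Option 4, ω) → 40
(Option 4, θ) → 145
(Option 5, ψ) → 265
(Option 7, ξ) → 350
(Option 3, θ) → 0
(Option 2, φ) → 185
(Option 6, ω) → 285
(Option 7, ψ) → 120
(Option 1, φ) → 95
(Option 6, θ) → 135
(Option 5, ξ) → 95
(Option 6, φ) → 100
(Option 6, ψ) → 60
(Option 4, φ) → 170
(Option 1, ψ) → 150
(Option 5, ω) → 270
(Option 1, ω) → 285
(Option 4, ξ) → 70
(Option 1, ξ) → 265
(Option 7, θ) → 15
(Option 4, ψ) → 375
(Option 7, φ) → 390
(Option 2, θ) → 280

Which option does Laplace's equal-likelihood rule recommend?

Row averages: Option 1=211, Option 2=239, Option 3=131, Option 4=160, Option 5=204, Option 6=134, Option 7=191
Highest average = 239 → Option 2.

Option 2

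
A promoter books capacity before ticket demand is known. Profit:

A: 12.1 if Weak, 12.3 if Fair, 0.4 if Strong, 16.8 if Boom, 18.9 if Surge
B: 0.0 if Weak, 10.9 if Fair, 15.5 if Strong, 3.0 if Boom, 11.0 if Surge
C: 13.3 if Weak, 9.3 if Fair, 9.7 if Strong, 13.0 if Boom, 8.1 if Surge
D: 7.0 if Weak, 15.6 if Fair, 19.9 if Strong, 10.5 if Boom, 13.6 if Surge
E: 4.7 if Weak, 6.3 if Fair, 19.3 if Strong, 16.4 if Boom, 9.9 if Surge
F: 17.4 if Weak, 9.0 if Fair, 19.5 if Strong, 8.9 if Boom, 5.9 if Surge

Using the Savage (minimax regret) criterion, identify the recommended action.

D

Column bests: Weak=17.4, Fair=15.6, Strong=19.9, Boom=16.8, Surge=18.9.
A regrets: 5.3, 3.3, 19.5, 0.0, 0.0 → max 19.5
B regrets: 17.4, 4.7, 4.4, 13.8, 7.9 → max 17.4
C regrets: 4.1, 6.3, 10.2, 3.8, 10.8 → max 10.8
D regrets: 10.4, 0.0, 0.0, 6.3, 5.3 → max 10.4
E regrets: 12.7, 9.3, 0.6, 0.4, 9.0 → max 12.7
F regrets: 0.0, 6.6, 0.4, 7.9, 13.0 → max 13.0
Smallest max regret = 10.4 → D.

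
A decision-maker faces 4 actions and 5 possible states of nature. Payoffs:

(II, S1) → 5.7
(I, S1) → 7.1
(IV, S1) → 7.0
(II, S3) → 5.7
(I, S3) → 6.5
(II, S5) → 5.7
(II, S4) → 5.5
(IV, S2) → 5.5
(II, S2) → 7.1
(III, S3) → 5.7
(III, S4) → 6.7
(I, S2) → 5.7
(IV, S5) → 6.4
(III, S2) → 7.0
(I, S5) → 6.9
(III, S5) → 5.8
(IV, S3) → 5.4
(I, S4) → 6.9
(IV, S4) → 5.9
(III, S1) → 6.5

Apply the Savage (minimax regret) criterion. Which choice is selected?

III

Column bests: S1=7.1, S2=7.1, S3=6.5, S4=6.9, S5=6.9.
I regrets: 0.0, 1.4, 0.0, 0.0, 0.0 → max 1.4
II regrets: 1.4, 0.0, 0.8, 1.4, 1.2 → max 1.4
III regrets: 0.6, 0.1, 0.8, 0.2, 1.1 → max 1.1
IV regrets: 0.1, 1.6, 1.1, 1.0, 0.5 → max 1.6
Smallest max regret = 1.1 → III.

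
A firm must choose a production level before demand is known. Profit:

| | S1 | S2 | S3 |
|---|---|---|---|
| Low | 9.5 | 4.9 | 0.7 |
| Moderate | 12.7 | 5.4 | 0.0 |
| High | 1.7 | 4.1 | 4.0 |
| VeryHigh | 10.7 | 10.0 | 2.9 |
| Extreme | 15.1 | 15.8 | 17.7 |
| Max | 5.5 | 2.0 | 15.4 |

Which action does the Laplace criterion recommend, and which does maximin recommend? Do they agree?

Row averages: Low=151/30, Moderate=181/30, High=49/15, VeryHigh=118/15, Extreme=16.2, Max=229/30
Highest average = 16.2 → Extreme.
Row minima: Low=0.7, Moderate=0.0, High=1.7, VeryHigh=2.9, Extreme=15.1, Max=2.0
Best worst-case = 15.1 → Extreme.

laplace → Extreme; maximin → Extreme (agree)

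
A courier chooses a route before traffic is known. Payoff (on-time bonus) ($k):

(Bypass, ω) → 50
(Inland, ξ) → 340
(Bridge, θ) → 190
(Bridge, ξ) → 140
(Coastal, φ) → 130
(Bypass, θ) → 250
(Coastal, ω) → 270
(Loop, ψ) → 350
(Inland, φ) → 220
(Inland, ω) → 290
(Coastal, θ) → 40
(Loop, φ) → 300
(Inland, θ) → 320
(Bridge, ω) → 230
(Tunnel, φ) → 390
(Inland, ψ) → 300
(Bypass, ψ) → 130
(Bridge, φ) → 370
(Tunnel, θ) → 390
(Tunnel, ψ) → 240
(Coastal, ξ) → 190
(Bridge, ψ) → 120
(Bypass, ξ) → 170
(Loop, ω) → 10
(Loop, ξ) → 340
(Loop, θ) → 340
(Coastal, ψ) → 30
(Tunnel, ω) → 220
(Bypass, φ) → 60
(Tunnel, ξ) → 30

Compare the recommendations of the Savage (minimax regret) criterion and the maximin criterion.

Column bests: θ=390, φ=390, ψ=350, ω=290, ξ=340.
Inland regrets: 70, 170, 50, 0, 0 → max 170
Tunnel regrets: 0, 0, 110, 70, 310 → max 310
Bypass regrets: 140, 330, 220, 240, 170 → max 330
Loop regrets: 50, 90, 0, 280, 0 → max 280
Coastal regrets: 350, 260, 320, 20, 150 → max 350
Bridge regrets: 200, 20, 230, 60, 200 → max 230
Smallest max regret = 170 → Inland.
Row minima: Inland=220, Tunnel=30, Bypass=50, Loop=10, Coastal=30, Bridge=120
Best worst-case = 220 → Inland.

minimax regret → Inland; maximin → Inland (agree)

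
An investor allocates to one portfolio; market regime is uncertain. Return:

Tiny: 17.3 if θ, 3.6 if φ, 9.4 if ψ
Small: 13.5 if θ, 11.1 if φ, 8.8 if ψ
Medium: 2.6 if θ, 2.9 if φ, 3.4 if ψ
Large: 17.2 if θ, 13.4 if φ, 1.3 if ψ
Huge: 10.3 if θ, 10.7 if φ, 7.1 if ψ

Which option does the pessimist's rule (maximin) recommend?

Row minima: Tiny=3.6, Small=8.8, Medium=2.6, Large=1.3, Huge=7.1
Best worst-case = 8.8 → Small.

Small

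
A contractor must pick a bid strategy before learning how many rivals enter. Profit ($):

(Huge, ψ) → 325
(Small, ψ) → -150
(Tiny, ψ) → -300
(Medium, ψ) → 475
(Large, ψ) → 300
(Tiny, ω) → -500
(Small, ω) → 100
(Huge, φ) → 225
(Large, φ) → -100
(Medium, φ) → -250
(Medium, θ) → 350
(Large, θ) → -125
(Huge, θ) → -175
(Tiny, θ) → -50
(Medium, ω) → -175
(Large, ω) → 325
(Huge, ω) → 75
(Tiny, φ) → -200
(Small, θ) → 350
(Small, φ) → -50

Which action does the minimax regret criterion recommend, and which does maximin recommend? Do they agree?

minimax regret → Large; maximin → Large (agree)

Column bests: θ=350, φ=225, ψ=475, ω=325.
Tiny regrets: 400, 425, 775, 825 → max 825
Small regrets: 0, 275, 625, 225 → max 625
Medium regrets: 0, 475, 0, 500 → max 500
Large regrets: 475, 325, 175, 0 → max 475
Huge regrets: 525, 0, 150, 250 → max 525
Smallest max regret = 475 → Large.
Row minima: Tiny=-500, Small=-150, Medium=-250, Large=-125, Huge=-175
Best worst-case = -125 → Large.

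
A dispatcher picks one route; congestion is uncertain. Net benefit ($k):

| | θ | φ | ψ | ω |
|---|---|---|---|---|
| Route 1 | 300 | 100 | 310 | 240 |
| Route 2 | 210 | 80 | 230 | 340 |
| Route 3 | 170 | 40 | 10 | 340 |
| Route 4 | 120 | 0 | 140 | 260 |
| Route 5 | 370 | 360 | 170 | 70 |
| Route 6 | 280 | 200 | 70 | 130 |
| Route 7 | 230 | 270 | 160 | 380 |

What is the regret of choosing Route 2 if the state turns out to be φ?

280

Best payoff under φ is 360.
Regret = 360 − 80 = 280.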